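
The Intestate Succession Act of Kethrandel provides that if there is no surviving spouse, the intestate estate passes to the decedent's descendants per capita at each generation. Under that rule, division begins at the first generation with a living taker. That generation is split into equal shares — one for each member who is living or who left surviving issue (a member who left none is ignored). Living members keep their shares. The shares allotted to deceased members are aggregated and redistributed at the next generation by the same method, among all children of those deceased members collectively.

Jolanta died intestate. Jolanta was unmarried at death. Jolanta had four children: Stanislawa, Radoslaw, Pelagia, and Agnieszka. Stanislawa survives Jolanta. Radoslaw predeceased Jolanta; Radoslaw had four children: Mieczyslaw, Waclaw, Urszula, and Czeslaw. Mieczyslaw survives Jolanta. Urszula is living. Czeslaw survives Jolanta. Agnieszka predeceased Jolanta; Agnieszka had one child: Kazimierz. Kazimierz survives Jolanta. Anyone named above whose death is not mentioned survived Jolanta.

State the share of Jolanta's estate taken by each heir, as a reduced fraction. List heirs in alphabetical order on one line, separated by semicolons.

There is no surviving spouse, so the entire estate passes to Jolanta's descendants per capita at each generation.
At generation 1 (Stanislawa, Radoslaw, Pelagia, Agnieszka) there are 4 shares of (1)/4 = 1/4 each.
Living: Stanislawa and Pelagia — each takes 1/4.
Deceased: Radoslaw and Agnieszka. Their combined 1/2 is pooled and carried to generation 2.
At generation 2 (Mieczyslaw, Waclaw, Urszula, Czeslaw, Kazimierz) there are 5 shares of (1/2)/5 = 1/10 each.
Living: Mieczyslaw, Waclaw, Urszula, Czeslaw, and Kazimierz — each takes 1/10.

Czeslaw 1/10; Kazimierz 1/10; Mieczyslaw 1/10; Pelagia 1/4; Stanislawa 1/4; Urszula 1/10; Waclaw 1/10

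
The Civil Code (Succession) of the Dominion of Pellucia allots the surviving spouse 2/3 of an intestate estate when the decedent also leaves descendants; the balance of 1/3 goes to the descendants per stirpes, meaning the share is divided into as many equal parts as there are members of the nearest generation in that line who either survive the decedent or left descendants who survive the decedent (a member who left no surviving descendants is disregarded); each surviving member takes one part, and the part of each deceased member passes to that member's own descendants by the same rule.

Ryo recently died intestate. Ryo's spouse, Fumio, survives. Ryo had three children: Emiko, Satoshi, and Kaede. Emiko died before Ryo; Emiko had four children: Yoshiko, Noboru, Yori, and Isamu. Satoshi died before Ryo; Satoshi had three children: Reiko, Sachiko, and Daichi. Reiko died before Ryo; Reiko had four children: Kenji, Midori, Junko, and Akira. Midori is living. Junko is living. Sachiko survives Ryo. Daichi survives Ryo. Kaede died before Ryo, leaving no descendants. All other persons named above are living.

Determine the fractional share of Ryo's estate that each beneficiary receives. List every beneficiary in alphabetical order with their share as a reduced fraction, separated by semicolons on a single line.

Fumio, as surviving spouse, takes 2/3.
The remaining 1/3 passes to Ryo's descendants per stirpes.
Kaede left no surviving issue, so that branch lapses and is disregarded.
The 1/3 is divided into 2 equal shares of 1/6 among Emiko, Satoshi.
Emiko predeceased; the 1/6 allotted to Emiko's branch passes to Emiko's issue by representation.
The 1/6 is divided into 4 equal shares of 1/24 among Yoshiko, Noboru, Yori, Isamu.
Yoshiko is living and takes 1/24.
Noboru is living and takes 1/24.
Yori is living and takes 1/24.
Isamu is living and takes 1/24.
Satoshi predeceased; the 1/6 allotted to Satoshi's branch passes to Satoshi's issue by representation.
The 1/6 is divided into 3 equal shares of 1/18 among Reiko, Sachiko, Daichi.
Reiko predeceased; the 1/18 allotted to Reiko's branch passes to Reiko's issue by representation.
The 1/18 is divided into 4 equal shares of 1/72 among Kenji, Midori, Junko, Akira.
Kenji is living and takes 1/72.
Midori is living and takes 1/72.
Junko is living and takes 1/72.
Akira is living and takes 1/72.
Sachiko is living and takes 1/18.
Daichi is living and takes 1/18.

Akira 1/72; Daichi 1/18; Fumio 2/3; Isamu 1/24; Junko 1/72; Kenji 1/72; Midori 1/72; Noboru 1/24; Sachiko 1/18; Yori 1/24; Yoshiko 1/24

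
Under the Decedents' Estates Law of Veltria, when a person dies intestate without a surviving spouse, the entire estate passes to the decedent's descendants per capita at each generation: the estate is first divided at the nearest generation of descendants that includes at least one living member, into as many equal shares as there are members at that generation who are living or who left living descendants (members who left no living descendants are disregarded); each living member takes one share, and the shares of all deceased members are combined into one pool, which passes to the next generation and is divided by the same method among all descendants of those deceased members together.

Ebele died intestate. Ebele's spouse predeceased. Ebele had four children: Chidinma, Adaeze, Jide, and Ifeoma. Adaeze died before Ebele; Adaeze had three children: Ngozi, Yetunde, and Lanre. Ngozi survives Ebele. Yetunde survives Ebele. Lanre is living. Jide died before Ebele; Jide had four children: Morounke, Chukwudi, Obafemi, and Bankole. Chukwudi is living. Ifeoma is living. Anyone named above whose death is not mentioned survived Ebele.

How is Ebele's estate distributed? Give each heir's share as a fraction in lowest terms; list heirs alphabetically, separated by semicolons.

There is no surviving spouse, so the entire estate passes to Ebele's descendants per capita at each generation.
At generation 1 (Chidinma, Adaeze, Jide, Ifeoma) there are 4 shares of (1)/4 = 1/4 each.
Living: Chidinma and Ifeoma — each takes 1/4.
Deceased: Adaeze and Jide. Their combined 1/2 is pooled and carried to generation 2.
At generation 2 (Ngozi, Yetunde, Lanre, Morounke, Chukwudi, Obafemi, Bankole) there are 7 shares of (1/2)/7 = 1/14 each.
Living: Ngozi, Yetunde, Lanre, Morounke, Chukwudi, Obafemi, and Bankole — each takes 1/14.

Bankole 1/14; Chidinma 1/4; Chukwudi 1/14; Ifeoma 1/4; Lanre 1/14; Morounke 1/14; Ngozi 1/14; Obafemi 1/14; Yetunde 1/14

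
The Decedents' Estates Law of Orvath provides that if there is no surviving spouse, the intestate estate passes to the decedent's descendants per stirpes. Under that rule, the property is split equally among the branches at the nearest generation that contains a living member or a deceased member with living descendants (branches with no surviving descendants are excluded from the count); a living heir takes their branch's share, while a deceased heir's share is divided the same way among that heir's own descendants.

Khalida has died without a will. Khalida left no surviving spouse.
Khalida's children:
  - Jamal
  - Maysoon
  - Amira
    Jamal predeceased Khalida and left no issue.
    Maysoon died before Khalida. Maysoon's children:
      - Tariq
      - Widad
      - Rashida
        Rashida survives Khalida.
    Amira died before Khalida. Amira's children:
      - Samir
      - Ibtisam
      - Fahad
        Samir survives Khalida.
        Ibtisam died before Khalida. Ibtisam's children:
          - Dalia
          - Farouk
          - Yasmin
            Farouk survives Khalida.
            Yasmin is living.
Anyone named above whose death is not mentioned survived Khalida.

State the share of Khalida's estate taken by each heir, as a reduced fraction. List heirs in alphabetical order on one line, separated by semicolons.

Dalia 1/18; Fahad 1/6; Farouk 1/18; Rashida 1/6; Samir 1/6; Tariq 1/6; Widad 1/6; Yasmin 1/18

There is no surviving spouse, so the entire estate passes to Khalida's descendants per stirpes.
Jamal left no surviving issue, so that branch lapses and is disregarded.
The estate is divided into 2 equal shares of 1/2 among Maysoon, Amira.
Maysoon predeceased; the 1/2 allotted to Maysoon's branch passes to Maysoon's issue by representation.
The 1/2 is divided into 3 equal shares of 1/6 among Tariq, Widad, Rashida.
Tariq is living and takes 1/6.
Widad is living and takes 1/6.
Rashida is living and takes 1/6.
Amira predeceased; the 1/2 allotted to Amira's branch passes to Amira's issue by representation.
The 1/2 is divided into 3 equal shares of 1/6 among Samir, Ibtisam, Fahad.
Samir is living and takes 1/6.
Ibtisam predeceased; the 1/6 allotted to Ibtisam's branch passes to Ibtisam's issue by representation.
The 1/6 is divided into 3 equal shares of 1/18 among Dalia, Farouk, Yasmin.
Dalia is living and takes 1/18.
Farouk is living and takes 1/18.
Yasmin is living and takes 1/18.
Fahad is living and takes 1/6.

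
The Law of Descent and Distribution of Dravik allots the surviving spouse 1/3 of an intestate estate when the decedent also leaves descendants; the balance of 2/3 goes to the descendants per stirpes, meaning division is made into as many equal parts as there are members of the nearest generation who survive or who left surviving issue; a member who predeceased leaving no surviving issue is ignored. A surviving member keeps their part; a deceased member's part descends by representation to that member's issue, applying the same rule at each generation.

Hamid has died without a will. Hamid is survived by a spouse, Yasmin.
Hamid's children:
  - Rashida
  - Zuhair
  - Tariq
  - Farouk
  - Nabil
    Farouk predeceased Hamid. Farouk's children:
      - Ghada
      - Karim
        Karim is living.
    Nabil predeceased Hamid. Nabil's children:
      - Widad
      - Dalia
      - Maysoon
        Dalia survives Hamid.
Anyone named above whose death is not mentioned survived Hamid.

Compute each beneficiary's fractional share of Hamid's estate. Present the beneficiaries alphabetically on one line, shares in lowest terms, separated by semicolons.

Dalia 2/45; Ghada 1/15; Karim 1/15; Maysoon 2/45; Rashida 2/15; Tariq 2/15; Widad 2/45; Yasmin 1/3; Zuhair 2/15

Yasmin, as surviving spouse, takes 1/3.
The remaining 2/3 passes to Hamid's descendants per stirpes.
The 2/3 is divided into 5 equal shares of 2/15 among Rashida, Zuhair, Tariq, Farouk, Nabil.
Rashida is living and takes 2/15.
Zuhair is living and takes 2/15.
Tariq is living and takes 2/15.
Farouk predeceased; the 2/15 allotted to Farouk's branch passes to Farouk's issue by representation.
The 2/15 is divided into 2 equal shares of 1/15 among Ghada, Karim.
Ghada is living and takes 1/15.
Karim is living and takes 1/15.
Nabil predeceased; the 2/15 allotted to Nabil's branch passes to Nabil's issue by representation.
The 2/15 is divided into 3 equal shares of 2/45 among Widad, Dalia, Maysoon.
Widad is living and takes 2/45.
Dalia is living and takes 2/45.
Maysoon is living and takes 2/45.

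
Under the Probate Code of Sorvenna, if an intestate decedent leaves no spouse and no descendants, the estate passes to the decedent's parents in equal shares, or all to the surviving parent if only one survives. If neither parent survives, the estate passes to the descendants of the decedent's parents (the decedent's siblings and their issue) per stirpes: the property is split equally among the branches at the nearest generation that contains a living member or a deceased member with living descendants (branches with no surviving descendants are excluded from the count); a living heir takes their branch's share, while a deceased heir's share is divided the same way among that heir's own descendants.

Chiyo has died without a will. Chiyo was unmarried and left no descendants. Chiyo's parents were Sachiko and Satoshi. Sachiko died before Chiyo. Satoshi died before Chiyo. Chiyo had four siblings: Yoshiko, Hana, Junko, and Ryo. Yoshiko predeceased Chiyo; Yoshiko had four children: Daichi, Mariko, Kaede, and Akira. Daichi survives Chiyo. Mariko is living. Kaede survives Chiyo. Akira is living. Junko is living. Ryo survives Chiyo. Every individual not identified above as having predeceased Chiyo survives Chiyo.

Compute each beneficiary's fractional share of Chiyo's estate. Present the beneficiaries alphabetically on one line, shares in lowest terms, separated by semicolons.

Akira 1/16; Daichi 1/16; Hana 1/4; Junko 1/4; Kaede 1/16; Mariko 1/16; Ryo 1/4

Neither parent survives and there are no descendants, so the estate passes to Chiyo's siblings and their issue per stirpes.
The estate is divided into 4 equal shares of 1/4 among Yoshiko, Hana, Junko, Ryo.
Yoshiko predeceased; the 1/4 allotted to Yoshiko's branch passes to Yoshiko's issue by representation.
The 1/4 is divided into 4 equal shares of 1/16 among Daichi, Mariko, Kaede, Akira.
Daichi is living and takes 1/16.
Mariko is living and takes 1/16.
Kaede is living and takes 1/16.
Akira is living and takes 1/16.
Hana is living and takes 1/4.
Junko is living and takes 1/4.
Ryo is living and takes 1/4.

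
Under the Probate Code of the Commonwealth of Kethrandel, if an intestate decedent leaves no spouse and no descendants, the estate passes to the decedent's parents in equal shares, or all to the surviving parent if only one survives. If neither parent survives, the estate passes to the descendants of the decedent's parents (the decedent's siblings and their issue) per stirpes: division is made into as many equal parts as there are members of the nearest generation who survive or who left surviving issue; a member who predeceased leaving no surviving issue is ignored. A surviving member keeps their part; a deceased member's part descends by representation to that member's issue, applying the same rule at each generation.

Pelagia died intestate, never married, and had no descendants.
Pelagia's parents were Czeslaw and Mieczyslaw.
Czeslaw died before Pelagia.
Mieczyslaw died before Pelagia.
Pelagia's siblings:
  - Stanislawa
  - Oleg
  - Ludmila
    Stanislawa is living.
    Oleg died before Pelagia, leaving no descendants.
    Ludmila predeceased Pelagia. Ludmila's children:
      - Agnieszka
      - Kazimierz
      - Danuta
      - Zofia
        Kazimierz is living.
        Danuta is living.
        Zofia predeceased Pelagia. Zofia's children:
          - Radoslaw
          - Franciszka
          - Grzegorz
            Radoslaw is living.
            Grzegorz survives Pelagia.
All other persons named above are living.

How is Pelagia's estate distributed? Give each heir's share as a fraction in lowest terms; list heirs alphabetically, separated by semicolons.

Agnieszka 1/8; Danuta 1/8; Franciszka 1/24; Grzegorz 1/24; Kazimierz 1/8; Radoslaw 1/24; Stanislawa 1/2

Neither parent survives and there are no descendants, so the estate passes to Pelagia's siblings and their issue per stirpes.
Oleg left no surviving issue, so that branch lapses and is disregarded.
The estate is divided into 2 equal shares of 1/2 among Stanislawa, Ludmila.
Stanislawa is living and takes 1/2.
Ludmila predeceased; the 1/2 allotted to Ludmila's branch passes to Ludmila's issue by representation.
The 1/2 is divided into 4 equal shares of 1/8 among Agnieszka, Kazimierz, Danuta, Zofia.
Agnieszka is living and takes 1/8.
Kazimierz is living and takes 1/8.
Danuta is living and takes 1/8.
Zofia predeceased; the 1/8 allotted to Zofia's branch passes to Zofia's issue by representation.
The 1/8 is divided into 3 equal shares of 1/24 among Radoslaw, Franciszka, Grzegorz.
Radoslaw is living and takes 1/24.
Franciszka is living and takes 1/24.
Grzegorz is living and takes 1/24.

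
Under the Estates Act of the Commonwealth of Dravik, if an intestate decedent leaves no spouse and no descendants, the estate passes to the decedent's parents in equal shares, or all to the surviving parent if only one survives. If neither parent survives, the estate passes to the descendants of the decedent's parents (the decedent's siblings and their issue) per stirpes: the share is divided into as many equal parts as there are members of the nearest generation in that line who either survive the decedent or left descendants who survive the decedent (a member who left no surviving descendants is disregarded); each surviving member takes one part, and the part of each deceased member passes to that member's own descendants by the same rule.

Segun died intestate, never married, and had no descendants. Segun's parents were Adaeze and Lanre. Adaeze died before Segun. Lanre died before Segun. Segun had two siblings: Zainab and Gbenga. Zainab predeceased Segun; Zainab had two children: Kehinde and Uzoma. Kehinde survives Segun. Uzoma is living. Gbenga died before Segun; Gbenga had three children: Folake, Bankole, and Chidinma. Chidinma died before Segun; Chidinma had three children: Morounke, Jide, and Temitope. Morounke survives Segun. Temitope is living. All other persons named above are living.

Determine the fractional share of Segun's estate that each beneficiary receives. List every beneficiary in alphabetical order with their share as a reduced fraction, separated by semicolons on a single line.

Bankole 1/6; Folake 1/6; Jide 1/18; Kehinde 1/4; Morounke 1/18; Temitope 1/18; Uzoma 1/4

Neither parent survives and there are no descendants, so the estate passes to Segun's siblings and their issue per stirpes.
The estate is divided into 2 equal shares of 1/2 among Zainab, Gbenga.
Zainab predeceased; the 1/2 allotted to Zainab's branch passes to Zainab's issue by representation.
The 1/2 is divided into 2 equal shares of 1/4 among Kehinde, Uzoma.
Kehinde is living and takes 1/4.
Uzoma is living and takes 1/4.
Gbenga predeceased; the 1/2 allotted to Gbenga's branch passes to Gbenga's issue by representation.
The 1/2 is divided into 3 equal shares of 1/6 among Folake, Bankole, Chidinma.
Folake is living and takes 1/6.
Bankole is living and takes 1/6.
Chidinma predeceased; the 1/6 allotted to Chidinma's branch passes to Chidinma's issue by representation.
The 1/6 is divided into 3 equal shares of 1/18 among Morounke, Jide, Temitope.
Morounke is living and takes 1/18.
Jide is living and takes 1/18.
Temitope is living and takes 1/18.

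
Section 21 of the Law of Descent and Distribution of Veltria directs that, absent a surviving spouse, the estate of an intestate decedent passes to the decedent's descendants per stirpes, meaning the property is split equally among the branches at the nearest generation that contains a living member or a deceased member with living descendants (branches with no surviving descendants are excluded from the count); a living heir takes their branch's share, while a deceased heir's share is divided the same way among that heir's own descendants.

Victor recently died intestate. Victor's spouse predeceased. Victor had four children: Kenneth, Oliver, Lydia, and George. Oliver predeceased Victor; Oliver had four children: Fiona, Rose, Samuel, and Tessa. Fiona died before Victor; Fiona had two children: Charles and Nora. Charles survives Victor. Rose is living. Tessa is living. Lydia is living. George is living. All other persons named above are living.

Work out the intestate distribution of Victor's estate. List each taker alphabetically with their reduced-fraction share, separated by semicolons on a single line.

There is no surviving spouse, so the entire estate passes to Victor's descendants per stirpes.
The estate is divided into 4 equal shares of 1/4 among Kenneth, Oliver, Lydia, George.
Kenneth is living and takes 1/4.
Oliver predeceased; the 1/4 allotted to Oliver's branch passes to Oliver's issue by representation.
The 1/4 is divided into 4 equal shares of 1/16 among Fiona, Rose, Samuel, Tessa.
Fiona predeceased; the 1/16 allotted to Fiona's branch passes to Fiona's issue by representation.
The 1/16 is divided into 2 equal shares of 1/32 among Charles, Nora.
Charles is living and takes 1/32.
Nora is living and takes 1/32.
Rose is living and takes 1/16.
Samuel is living and takes 1/16.
Tessa is living and takes 1/16.
Lydia is living and takes 1/4.
George is living and takes 1/4.

Charles 1/32; George 1/4; Kenneth 1/4; Lydia 1/4; Nora 1/32; Rose 1/16; Samuel 1/16; Tessa 1/16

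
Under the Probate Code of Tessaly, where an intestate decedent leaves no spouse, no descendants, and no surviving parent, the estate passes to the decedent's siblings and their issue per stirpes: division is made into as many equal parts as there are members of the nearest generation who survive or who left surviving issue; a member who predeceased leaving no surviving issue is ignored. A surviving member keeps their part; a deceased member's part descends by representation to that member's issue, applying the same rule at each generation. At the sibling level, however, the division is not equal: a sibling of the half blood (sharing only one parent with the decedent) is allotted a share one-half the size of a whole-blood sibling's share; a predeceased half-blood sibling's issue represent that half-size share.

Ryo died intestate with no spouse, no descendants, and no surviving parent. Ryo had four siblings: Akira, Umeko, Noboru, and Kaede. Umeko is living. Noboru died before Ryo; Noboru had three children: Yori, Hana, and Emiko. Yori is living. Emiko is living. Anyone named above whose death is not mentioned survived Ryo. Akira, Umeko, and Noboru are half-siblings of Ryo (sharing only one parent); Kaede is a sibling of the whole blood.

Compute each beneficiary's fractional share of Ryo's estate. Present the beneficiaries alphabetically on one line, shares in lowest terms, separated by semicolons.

No spouse, descendants, or parent survives, so the estate passes to Ryo's siblings per stirpes.
Half-blood siblings count for one-half the weight of whole-blood siblings at the initial division.
Dividing 1 in proportion to weights (total weight 5/2): Akira (weight 1/2) → 1/5; Umeko (weight 1/2) → 1/5; Noboru (weight 1/2) → 1/5; Kaede (weight 1) → 2/5.
Akira is living and takes 1/5.
Umeko is living and takes 1/5.
Noboru predeceased; the 1/5 allotted to Noboru's branch passes to Noboru's issue by representation.
The 1/5 is divided into 3 equal shares of 1/15 among Yori, Hana, Emiko.
Yori is living and takes 1/15.
Hana is living and takes 1/15.
Emiko is living and takes 1/15.
Kaede is living and takes 2/5.

Akira 1/5; Emiko 1/15; Hana 1/15; Kaede 2/5; Umeko 1/5; Yori 1/15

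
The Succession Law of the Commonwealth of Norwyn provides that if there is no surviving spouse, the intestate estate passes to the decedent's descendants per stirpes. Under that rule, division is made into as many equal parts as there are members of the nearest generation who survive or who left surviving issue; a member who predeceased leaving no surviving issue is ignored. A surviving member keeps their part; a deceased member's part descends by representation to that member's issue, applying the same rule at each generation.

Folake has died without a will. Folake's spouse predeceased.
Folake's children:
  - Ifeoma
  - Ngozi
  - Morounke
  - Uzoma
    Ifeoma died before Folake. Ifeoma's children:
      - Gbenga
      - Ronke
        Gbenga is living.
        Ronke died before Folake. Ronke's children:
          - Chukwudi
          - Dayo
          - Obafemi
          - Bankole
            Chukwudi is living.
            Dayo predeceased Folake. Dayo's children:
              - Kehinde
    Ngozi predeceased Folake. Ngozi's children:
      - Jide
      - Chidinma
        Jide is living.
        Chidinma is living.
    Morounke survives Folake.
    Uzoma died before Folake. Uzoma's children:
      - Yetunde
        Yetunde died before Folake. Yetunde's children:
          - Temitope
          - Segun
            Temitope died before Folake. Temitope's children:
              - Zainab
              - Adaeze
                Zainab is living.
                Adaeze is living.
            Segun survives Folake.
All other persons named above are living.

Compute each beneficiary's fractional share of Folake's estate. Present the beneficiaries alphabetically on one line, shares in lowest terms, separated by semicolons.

Adaeze 1/16; Bankole 1/32; Chidinma 1/8; Chukwudi 1/32; Gbenga 1/8; Jide 1/8; Kehinde 1/32; Morounke 1/4; Obafemi 1/32; Segun 1/8; Zainab 1/16

There is no surviving spouse, so the entire estate passes to Folake's descendants per stirpes.
The estate is divided into 4 equal shares of 1/4 among Ifeoma, Ngozi, Morounke, Uzoma.
Ifeoma predeceased; the 1/4 allotted to Ifeoma's branch passes to Ifeoma's issue by representation.
The 1/4 is divided into 2 equal shares of 1/8 among Gbenga, Ronke.
Gbenga is living and takes 1/8.
Ronke predeceased; the 1/8 allotted to Ronke's branch passes to Ronke's issue by representation.
The 1/8 is divided into 4 equal shares of 1/32 among Chukwudi, Dayo, Obafemi, Bankole.
Chukwudi is living and takes 1/32.
Dayo predeceased; the 1/32 allotted to Dayo's branch passes to Dayo's issue by representation.
Kehinde is the sole taker at this level and receives the full 1/32.
Obafemi is living and takes 1/32.
Bankole is living and takes 1/32.
Ngozi predeceased; the 1/4 allotted to Ngozi's branch passes to Ngozi's issue by representation.
The 1/4 is divided into 2 equal shares of 1/8 among Jide, Chidinma.
Jide is living and takes 1/8.
Chidinma is living and takes 1/8.
Morounke is living and takes 1/4.
Uzoma predeceased; the 1/4 allotted to Uzoma's branch passes to Uzoma's issue by representation.
Yetunde's line is the sole branch at this level, so the full 1/4 passes to Yetunde's issue by representation.
The 1/4 is divided into 2 equal shares of 1/8 among Temitope, Segun.
Temitope predeceased; the 1/8 allotted to Temitope's branch passes to Temitope's issue by representation.
The 1/8 is divided into 2 equal shares of 1/16 among Zainab, Adaeze.
Zainab is living and takes 1/16.
Adaeze is living and takes 1/16.
Segun is living and takes 1/8.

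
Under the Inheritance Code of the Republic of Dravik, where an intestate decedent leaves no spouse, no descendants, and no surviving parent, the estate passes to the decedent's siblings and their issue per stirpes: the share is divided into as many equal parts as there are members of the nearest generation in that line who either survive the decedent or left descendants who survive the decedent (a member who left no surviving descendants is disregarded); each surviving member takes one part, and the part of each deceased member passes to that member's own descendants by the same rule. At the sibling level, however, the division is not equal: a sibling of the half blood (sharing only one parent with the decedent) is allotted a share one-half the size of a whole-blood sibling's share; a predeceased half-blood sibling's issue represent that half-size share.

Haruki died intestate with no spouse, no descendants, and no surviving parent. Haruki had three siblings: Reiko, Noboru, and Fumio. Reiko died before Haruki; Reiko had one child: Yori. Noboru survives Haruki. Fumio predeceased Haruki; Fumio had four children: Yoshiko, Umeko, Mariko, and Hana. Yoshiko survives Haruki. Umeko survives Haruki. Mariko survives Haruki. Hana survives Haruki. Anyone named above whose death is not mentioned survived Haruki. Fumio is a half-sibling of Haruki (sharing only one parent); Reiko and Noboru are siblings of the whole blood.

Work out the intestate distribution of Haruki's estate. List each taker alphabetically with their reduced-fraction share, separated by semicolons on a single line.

No spouse, descendants, or parent survives, so the estate passes to Haruki's siblings per stirpes.
Half-blood siblings count for one-half the weight of whole-blood siblings at the initial division.
Dividing 1 in proportion to weights (total weight 5/2): Reiko (weight 1) → 2/5; Noboru (weight 1) → 2/5; Fumio (weight 1/2) → 1/5.
Reiko predeceased; the 2/5 allotted to Reiko's branch passes to Reiko's issue by representation.
Yori is the sole taker at this level and receives the full 2/5.
Noboru is living and takes 2/5.
Fumio predeceased; the 1/5 allotted to Fumio's branch passes to Fumio's issue by representation.
The 1/5 is divided into 4 equal shares of 1/20 among Yoshiko, Umeko, Mariko, Hana.
Yoshiko is living and takes 1/20.
Umeko is living and takes 1/20.
Mariko is living and takes 1/20.
Hana is living and takes 1/20.

Hana 1/20; Mariko 1/20; Noboru 2/5; Umeko 1/20; Yori 2/5; Yoshiko 1/20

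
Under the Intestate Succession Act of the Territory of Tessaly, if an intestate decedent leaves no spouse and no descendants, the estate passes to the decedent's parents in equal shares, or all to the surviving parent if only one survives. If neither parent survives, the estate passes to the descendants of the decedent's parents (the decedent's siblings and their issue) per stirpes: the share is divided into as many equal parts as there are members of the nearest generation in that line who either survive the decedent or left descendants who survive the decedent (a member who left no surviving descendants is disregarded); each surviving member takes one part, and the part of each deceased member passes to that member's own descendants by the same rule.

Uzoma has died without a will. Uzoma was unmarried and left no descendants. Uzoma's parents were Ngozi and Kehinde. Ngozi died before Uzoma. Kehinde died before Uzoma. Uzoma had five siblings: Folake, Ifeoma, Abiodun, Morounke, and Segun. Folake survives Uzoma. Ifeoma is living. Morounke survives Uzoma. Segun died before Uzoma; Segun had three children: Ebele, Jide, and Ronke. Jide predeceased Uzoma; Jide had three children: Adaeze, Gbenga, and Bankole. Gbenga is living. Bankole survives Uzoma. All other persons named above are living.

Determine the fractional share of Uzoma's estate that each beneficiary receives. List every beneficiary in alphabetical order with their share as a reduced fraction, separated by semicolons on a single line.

Neither parent survives and there are no descendants, so the estate passes to Uzoma's siblings and their issue per stirpes.
The estate is divided into 5 equal shares of 1/5 among Folake, Ifeoma, Abiodun, Morounke, Segun.
Folake is living and takes 1/5.
Ifeoma is living and takes 1/5.
Abiodun is living and takes 1/5.
Morounke is living and takes 1/5.
Segun predeceased; the 1/5 allotted to Segun's branch passes to Segun's issue by representation.
The 1/5 is divided into 3 equal shares of 1/15 among Ebele, Jide, Ronke.
Ebele is living and takes 1/15.
Jide predeceased; the 1/15 allotted to Jide's branch passes to Jide's issue by representation.
The 1/15 is divided into 3 equal shares of 1/45 among Adaeze, Gbenga, Bankole.
Adaeze is living and takes 1/45.
Gbenga is living and takes 1/45.
Bankole is living and takes 1/45.
Ronke is living and takes 1/15.

Abiodun 1/5; Adaeze 1/45; Bankole 1/45; Ebele 1/15; Folake 1/5; Gbenga 1/45; Ifeoma 1/5; Morounke 1/5; Ronke 1/15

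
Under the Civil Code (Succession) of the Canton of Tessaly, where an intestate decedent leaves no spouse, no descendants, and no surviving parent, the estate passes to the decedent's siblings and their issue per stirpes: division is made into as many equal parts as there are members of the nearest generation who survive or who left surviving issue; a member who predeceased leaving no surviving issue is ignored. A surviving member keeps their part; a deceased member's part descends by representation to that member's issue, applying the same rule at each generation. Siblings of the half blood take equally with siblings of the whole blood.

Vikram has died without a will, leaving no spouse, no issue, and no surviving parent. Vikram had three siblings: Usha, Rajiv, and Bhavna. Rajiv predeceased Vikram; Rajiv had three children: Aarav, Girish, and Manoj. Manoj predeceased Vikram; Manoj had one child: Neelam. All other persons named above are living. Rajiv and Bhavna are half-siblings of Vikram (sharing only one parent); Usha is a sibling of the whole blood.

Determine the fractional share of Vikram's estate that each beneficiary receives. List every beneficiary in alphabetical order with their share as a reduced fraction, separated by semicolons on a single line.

Aarav 1/9; Bhavna 1/3; Girish 1/9; Neelam 1/9; Usha 1/3

No spouse, descendants, or parent survives, so the estate passes to Vikram's siblings per stirpes.
Half-blood and whole-blood siblings take equally under the stated rule.
The estate is divided into 3 equal shares of 1/3 among Usha, Rajiv, Bhavna.
Usha is living and takes 1/3.
Rajiv predeceased; the 1/3 allotted to Rajiv's branch passes to Rajiv's issue by representation.
The 1/3 is divided into 3 equal shares of 1/9 among Aarav, Girish, Manoj.
Aarav is living and takes 1/9.
Girish is living and takes 1/9.
Manoj predeceased; the 1/9 allotted to Manoj's branch passes to Manoj's issue by representation.
Neelam is the sole taker at this level and receives the full 1/9.
Bhavna is living and takes 1/3.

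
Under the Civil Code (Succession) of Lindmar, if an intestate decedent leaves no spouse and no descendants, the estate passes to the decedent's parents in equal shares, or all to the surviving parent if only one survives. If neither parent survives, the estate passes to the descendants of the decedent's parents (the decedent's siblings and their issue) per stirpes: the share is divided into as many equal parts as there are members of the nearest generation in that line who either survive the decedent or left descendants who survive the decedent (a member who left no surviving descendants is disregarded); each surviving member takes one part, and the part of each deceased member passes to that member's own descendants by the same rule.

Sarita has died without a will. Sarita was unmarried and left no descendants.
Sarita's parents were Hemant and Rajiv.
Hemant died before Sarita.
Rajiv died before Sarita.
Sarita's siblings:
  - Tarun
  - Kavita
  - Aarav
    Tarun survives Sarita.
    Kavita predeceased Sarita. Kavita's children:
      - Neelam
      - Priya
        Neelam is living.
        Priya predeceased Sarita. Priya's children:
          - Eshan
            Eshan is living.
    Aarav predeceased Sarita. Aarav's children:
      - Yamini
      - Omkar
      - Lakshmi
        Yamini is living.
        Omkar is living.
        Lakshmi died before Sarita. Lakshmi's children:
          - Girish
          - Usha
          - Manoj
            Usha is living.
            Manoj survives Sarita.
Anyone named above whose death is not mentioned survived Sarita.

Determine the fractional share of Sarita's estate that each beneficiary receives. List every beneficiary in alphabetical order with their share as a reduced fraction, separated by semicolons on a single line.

Neither parent survives and there are no descendants, so the estate passes to Sarita's siblings and their issue per stirpes.
The estate is divided into 3 equal shares of 1/3 among Tarun, Kavita, Aarav.
Tarun is living and takes 1/3.
Kavita predeceased; the 1/3 allotted to Kavita's branch passes to Kavita's issue by representation.
The 1/3 is divided into 2 equal shares of 1/6 among Neelam, Priya.
Neelam is living and takes 1/6.
Priya predeceased; the 1/6 allotted to Priya's branch passes to Priya's issue by representation.
Eshan is the sole taker at this level and receives the full 1/6.
Aarav predeceased; the 1/3 allotted to Aarav's branch passes to Aarav's issue by representation.
The 1/3 is divided into 3 equal shares of 1/9 among Yamini, Omkar, Lakshmi.
Yamini is living and takes 1/9.
Omkar is living and takes 1/9.
Lakshmi predeceased; the 1/9 allotted to Lakshmi's branch passes to Lakshmi's issue by representation.
The 1/9 is divided into 3 equal shares of 1/27 among Girish, Usha, Manoj.
Girish is living and takes 1/27.
Usha is living and takes 1/27.
Manoj is living and takes 1/27.

Eshan 1/6; Girish 1/27; Manoj 1/27; Neelam 1/6; Omkar 1/9; Tarun 1/3; Usha 1/27; Yamini 1/9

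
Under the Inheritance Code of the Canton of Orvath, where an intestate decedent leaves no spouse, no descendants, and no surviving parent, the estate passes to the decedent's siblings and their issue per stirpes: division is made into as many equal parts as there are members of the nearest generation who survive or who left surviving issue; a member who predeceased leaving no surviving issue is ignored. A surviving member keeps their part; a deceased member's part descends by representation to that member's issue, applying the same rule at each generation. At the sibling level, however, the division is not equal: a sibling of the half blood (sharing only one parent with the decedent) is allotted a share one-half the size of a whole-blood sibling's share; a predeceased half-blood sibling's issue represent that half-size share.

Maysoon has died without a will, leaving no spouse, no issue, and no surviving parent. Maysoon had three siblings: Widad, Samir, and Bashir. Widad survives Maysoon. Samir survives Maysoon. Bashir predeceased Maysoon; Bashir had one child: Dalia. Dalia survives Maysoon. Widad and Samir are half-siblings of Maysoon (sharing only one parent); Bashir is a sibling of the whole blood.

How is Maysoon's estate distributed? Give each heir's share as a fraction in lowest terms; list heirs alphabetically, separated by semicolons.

Dalia 1/2; Samir 1/4; Widad 1/4

No spouse, descendants, or parent survives, so the estate passes to Maysoon's siblings per stirpes.
Half-blood siblings count for one-half the weight of whole-blood siblings at the initial division.
Dividing 1 in proportion to weights (total weight 2): Widad (weight 1/2) → 1/4; Samir (weight 1/2) → 1/4; Bashir (weight 1) → 1/2.
Widad is living and takes 1/4.
Samir is living and takes 1/4.
Bashir predeceased; the 1/2 allotted to Bashir's branch passes to Bashir's issue by representation.
Dalia is the sole taker at this level and receives the full 1/2.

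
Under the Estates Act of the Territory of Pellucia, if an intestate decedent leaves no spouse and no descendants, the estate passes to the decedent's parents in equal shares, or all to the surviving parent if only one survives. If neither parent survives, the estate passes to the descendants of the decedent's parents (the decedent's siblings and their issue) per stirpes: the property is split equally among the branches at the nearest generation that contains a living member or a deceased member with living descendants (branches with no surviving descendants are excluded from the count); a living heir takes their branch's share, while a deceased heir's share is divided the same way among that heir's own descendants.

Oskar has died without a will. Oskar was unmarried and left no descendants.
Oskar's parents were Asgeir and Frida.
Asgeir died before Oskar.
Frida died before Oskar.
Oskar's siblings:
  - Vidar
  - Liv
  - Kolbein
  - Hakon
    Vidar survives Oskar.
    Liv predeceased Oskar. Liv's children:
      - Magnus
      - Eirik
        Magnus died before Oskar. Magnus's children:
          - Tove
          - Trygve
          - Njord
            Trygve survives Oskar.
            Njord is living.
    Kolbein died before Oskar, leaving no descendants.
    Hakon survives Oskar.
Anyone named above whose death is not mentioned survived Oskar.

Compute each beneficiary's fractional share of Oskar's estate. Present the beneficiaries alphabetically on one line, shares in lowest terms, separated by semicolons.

Eirik 1/6; Hakon 1/3; Njord 1/18; Tove 1/18; Trygve 1/18; Vidar 1/3

Neither parent survives and there are no descendants, so the estate passes to Oskar's siblings and their issue per stirpes.
Kolbein left no surviving issue, so that branch lapses and is disregarded.
The estate is divided into 3 equal shares of 1/3 among Vidar, Liv, Hakon.
Vidar is living and takes 1/3.
Liv predeceased; the 1/3 allotted to Liv's branch passes to Liv's issue by representation.
The 1/3 is divided into 2 equal shares of 1/6 among Magnus, Eirik.
Magnus predeceased; the 1/6 allotted to Magnus's branch passes to Magnus's issue by representation.
The 1/6 is divided into 3 equal shares of 1/18 among Tove, Trygve, Njord.
Tove is living and takes 1/18.
Trygve is living and takes 1/18.
Njord is living and takes 1/18.
Eirik is living and takes 1/6.
Hakon is living and takes 1/3.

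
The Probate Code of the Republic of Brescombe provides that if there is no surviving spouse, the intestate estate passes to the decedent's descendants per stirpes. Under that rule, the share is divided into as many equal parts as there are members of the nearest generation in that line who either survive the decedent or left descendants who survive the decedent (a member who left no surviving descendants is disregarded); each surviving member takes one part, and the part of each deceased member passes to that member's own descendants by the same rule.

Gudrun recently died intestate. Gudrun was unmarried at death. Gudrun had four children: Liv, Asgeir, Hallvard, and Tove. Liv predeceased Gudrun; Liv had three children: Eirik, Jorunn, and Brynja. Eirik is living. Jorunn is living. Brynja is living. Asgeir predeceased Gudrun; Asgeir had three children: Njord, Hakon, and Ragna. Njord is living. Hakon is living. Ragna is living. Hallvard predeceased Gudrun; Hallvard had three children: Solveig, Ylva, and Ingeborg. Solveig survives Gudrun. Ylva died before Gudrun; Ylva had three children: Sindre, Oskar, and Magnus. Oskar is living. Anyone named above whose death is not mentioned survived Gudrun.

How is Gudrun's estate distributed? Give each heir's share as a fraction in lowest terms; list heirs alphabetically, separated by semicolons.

Brynja 1/12; Eirik 1/12; Hakon 1/12; Ingeborg 1/12; Jorunn 1/12; Magnus 1/36; Njord 1/12; Oskar 1/36; Ragna 1/12; Sindre 1/36; Solveig 1/12; Tove 1/4

There is no surviving spouse, so the entire estate passes to Gudrun's descendants per stirpes.
The estate is divided into 4 equal shares of 1/4 among Liv, Asgeir, Hallvard, Tove.
Liv predeceased; the 1/4 allotted to Liv's branch passes to Liv's issue by representation.
The 1/4 is divided into 3 equal shares of 1/12 among Eirik, Jorunn, Brynja.
Eirik is living and takes 1/12.
Jorunn is living and takes 1/12.
Brynja is living and takes 1/12.
Asgeir predeceased; the 1/4 allotted to Asgeir's branch passes to Asgeir's issue by representation.
The 1/4 is divided into 3 equal shares of 1/12 among Njord, Hakon, Ragna.
Njord is living and takes 1/12.
Hakon is living and takes 1/12.
Ragna is living and takes 1/12.
Hallvard predeceased; the 1/4 allotted to Hallvard's branch passes to Hallvard's issue by representation.
The 1/4 is divided into 3 equal shares of 1/12 among Solveig, Ylva, Ingeborg.
Solveig is living and takes 1/12.
Ylva predeceased; the 1/12 allotted to Ylva's branch passes to Ylva's issue by representation.
The 1/12 is divided into 3 equal shares of 1/36 among Sindre, Oskar, Magnus.
Sindre is living and takes 1/36.
Oskar is living and takes 1/36.
Magnus is living and takes 1/36.
Ingeborg is living and takes 1/12.
Tove is living and takes 1/4.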